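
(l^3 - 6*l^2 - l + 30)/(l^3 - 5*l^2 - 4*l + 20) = (l - 3)/(l - 2)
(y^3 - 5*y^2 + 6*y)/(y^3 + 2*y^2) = (y^2 - 5*y + 6)/(y*(y + 2))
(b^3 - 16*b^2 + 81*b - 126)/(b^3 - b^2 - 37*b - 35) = (b^2 - 9*b + 18)/(b^2 + 6*b + 5)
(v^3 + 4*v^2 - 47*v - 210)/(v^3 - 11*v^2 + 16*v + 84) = (v^2 + 11*v + 30)/(v^2 - 4*v - 12)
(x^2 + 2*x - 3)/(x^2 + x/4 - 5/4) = 4*(x + 3)/(4*x + 5)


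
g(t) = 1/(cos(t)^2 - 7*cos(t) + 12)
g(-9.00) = 0.05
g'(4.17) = 0.03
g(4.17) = 0.06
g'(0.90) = -0.07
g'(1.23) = -0.06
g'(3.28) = 0.00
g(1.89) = 0.07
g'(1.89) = -0.04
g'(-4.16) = -0.03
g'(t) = (2*sin(t)*cos(t) - 7*sin(t))/(cos(t)^2 - 7*cos(t) + 12)^2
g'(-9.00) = 0.01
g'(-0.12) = 0.02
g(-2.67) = 0.05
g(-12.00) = 0.15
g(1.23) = 0.10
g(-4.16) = 0.06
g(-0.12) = 0.17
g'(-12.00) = -0.06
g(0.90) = 0.12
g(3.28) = 0.05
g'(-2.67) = 0.01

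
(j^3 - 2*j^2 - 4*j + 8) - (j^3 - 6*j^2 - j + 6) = 4*j^2 - 3*j + 2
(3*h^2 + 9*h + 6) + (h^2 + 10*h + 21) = 4*h^2 + 19*h + 27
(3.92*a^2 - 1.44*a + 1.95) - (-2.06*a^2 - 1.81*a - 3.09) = 5.98*a^2 + 0.37*a + 5.04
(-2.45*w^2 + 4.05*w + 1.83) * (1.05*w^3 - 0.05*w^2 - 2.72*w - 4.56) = -2.5725*w^5 + 4.375*w^4 + 8.383*w^3 + 0.0645000000000007*w^2 - 23.4456*w - 8.3448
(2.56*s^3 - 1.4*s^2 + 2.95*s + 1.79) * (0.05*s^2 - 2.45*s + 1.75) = 0.128*s^5 - 6.342*s^4 + 8.0575*s^3 - 9.588*s^2 + 0.777*s + 3.1325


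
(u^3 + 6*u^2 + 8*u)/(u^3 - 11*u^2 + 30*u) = (u^2 + 6*u + 8)/(u^2 - 11*u + 30)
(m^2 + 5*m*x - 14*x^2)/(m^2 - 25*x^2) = (m^2 + 5*m*x - 14*x^2)/(m^2 - 25*x^2)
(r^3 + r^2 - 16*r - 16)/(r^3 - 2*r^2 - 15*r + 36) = (r^2 - 3*r - 4)/(r^2 - 6*r + 9)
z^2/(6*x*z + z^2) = z/(6*x + z)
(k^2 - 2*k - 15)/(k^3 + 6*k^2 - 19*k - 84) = (k - 5)/(k^2 + 3*k - 28)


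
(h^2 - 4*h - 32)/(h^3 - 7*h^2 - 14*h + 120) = (h - 8)/(h^2 - 11*h + 30)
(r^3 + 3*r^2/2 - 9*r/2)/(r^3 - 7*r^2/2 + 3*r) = (r + 3)/(r - 2)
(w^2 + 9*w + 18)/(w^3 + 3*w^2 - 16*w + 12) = (w + 3)/(w^2 - 3*w + 2)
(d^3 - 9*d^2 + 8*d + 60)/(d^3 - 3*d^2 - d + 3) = (d^3 - 9*d^2 + 8*d + 60)/(d^3 - 3*d^2 - d + 3)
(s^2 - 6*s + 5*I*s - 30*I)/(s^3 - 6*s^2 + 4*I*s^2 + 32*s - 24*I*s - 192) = (s + 5*I)/(s^2 + 4*I*s + 32)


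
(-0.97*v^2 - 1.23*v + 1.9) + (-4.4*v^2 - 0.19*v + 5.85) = -5.37*v^2 - 1.42*v + 7.75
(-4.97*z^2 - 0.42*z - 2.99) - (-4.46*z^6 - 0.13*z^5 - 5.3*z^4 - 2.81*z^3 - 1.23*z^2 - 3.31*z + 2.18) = 4.46*z^6 + 0.13*z^5 + 5.3*z^4 + 2.81*z^3 - 3.74*z^2 + 2.89*z - 5.17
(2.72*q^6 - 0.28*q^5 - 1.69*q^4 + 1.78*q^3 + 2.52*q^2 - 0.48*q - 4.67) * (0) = 0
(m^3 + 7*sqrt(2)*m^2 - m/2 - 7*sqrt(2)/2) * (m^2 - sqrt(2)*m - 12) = m^5 + 6*sqrt(2)*m^4 - 53*m^3/2 - 87*sqrt(2)*m^2 + 13*m + 42*sqrt(2)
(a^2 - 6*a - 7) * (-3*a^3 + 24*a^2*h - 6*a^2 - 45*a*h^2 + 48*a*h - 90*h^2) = -3*a^5 + 24*a^4*h + 12*a^4 - 45*a^3*h^2 - 96*a^3*h + 57*a^3 + 180*a^2*h^2 - 456*a^2*h + 42*a^2 + 855*a*h^2 - 336*a*h + 630*h^2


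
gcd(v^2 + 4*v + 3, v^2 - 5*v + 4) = 1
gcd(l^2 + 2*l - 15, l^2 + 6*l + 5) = l + 5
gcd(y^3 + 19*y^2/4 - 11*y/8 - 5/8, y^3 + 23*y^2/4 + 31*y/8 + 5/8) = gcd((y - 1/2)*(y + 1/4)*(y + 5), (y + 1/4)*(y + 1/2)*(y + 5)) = y^2 + 21*y/4 + 5/4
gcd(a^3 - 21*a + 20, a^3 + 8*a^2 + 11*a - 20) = a^2 + 4*a - 5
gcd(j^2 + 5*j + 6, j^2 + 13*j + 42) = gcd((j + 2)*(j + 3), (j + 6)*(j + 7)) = 1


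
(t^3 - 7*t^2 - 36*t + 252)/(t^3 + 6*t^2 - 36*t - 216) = (t - 7)/(t + 6)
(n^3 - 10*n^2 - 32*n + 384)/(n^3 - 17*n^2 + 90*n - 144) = (n^2 - 2*n - 48)/(n^2 - 9*n + 18)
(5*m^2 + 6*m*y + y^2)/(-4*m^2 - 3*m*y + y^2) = (5*m + y)/(-4*m + y)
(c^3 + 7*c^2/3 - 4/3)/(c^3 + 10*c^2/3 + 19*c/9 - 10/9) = 3*(3*c^2 + c - 2)/(9*c^2 + 12*c - 5)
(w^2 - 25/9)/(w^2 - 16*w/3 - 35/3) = (w - 5/3)/(w - 7)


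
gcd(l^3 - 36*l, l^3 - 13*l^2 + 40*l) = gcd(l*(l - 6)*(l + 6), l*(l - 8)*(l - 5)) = l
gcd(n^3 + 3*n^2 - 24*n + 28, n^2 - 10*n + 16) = n - 2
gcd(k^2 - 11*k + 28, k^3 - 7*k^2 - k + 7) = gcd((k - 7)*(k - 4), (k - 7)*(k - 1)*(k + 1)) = k - 7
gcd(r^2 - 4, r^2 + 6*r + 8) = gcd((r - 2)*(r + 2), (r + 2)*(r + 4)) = r + 2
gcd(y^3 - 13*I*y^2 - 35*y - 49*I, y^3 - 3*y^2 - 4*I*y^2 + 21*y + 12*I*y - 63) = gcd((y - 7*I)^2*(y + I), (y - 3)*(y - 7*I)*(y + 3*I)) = y - 7*I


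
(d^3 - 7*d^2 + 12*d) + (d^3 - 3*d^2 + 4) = 2*d^3 - 10*d^2 + 12*d + 4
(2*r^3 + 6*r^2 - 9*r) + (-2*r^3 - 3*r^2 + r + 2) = 3*r^2 - 8*r + 2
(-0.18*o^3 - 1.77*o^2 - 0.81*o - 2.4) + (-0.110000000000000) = -0.18*o^3 - 1.77*o^2 - 0.81*o - 2.51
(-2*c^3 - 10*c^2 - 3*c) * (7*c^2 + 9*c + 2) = -14*c^5 - 88*c^4 - 115*c^3 - 47*c^2 - 6*c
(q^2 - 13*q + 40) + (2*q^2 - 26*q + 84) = 3*q^2 - 39*q + 124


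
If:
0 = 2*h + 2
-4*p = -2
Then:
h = -1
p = 1/2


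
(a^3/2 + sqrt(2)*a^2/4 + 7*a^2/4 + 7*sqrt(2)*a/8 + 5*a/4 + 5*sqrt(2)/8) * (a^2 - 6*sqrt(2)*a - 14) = a^5/2 - 11*sqrt(2)*a^4/4 + 7*a^4/4 - 77*sqrt(2)*a^3/8 - 35*a^3/4 - 35*a^2 - 83*sqrt(2)*a^2/8 - 25*a - 49*sqrt(2)*a/4 - 35*sqrt(2)/4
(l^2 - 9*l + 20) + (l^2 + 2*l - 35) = 2*l^2 - 7*l - 15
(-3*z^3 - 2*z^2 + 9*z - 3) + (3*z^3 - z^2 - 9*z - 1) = -3*z^2 - 4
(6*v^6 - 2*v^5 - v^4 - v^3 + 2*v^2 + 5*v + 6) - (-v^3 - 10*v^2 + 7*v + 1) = 6*v^6 - 2*v^5 - v^4 + 12*v^2 - 2*v + 5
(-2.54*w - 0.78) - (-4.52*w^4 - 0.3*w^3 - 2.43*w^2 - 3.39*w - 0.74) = 4.52*w^4 + 0.3*w^3 + 2.43*w^2 + 0.85*w - 0.04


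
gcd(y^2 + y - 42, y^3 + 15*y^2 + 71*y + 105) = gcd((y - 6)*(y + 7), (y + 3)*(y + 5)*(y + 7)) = y + 7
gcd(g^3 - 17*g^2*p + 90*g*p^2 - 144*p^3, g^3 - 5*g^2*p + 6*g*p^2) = -g + 3*p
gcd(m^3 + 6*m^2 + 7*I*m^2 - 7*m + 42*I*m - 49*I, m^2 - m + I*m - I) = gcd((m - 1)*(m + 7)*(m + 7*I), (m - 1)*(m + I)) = m - 1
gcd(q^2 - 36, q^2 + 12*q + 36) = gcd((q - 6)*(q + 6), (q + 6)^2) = q + 6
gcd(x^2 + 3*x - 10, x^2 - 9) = 1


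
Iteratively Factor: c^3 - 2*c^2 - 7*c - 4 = (c - 4)*(c^2 + 2*c + 1) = (c - 4)*(c + 1)*(c + 1)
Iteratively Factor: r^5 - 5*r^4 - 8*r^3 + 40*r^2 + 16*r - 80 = (r + 2)*(r^4 - 7*r^3 + 6*r^2 + 28*r - 40) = (r - 5)*(r + 2)*(r^3 - 2*r^2 - 4*r + 8) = (r - 5)*(r + 2)^2*(r^2 - 4*r + 4) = (r - 5)*(r - 2)*(r + 2)^2*(r - 2)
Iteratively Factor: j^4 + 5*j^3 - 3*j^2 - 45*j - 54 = (j + 2)*(j^3 + 3*j^2 - 9*j - 27) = (j + 2)*(j + 3)*(j^2 - 9) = (j - 3)*(j + 2)*(j + 3)*(j + 3)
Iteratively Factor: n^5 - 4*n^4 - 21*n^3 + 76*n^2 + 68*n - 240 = (n - 2)*(n^4 - 2*n^3 - 25*n^2 + 26*n + 120) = (n - 2)*(n + 4)*(n^3 - 6*n^2 - n + 30) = (n - 3)*(n - 2)*(n + 4)*(n^2 - 3*n - 10) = (n - 3)*(n - 2)*(n + 2)*(n + 4)*(n - 5)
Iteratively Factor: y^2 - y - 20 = (y - 5)*(y + 4)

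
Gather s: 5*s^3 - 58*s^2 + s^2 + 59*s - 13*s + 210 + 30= 5*s^3 - 57*s^2 + 46*s + 240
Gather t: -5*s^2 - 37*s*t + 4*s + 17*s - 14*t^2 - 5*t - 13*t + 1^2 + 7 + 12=-5*s^2 + 21*s - 14*t^2 + t*(-37*s - 18) + 20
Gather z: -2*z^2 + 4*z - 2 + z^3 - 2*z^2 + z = z^3 - 4*z^2 + 5*z - 2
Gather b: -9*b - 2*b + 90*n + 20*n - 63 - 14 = -11*b + 110*n - 77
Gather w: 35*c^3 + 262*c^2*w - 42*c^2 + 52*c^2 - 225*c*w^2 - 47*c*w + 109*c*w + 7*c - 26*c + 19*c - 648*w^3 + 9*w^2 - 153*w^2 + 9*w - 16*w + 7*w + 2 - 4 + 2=35*c^3 + 10*c^2 - 648*w^3 + w^2*(-225*c - 144) + w*(262*c^2 + 62*c)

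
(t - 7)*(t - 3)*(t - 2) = t^3 - 12*t^2 + 41*t - 42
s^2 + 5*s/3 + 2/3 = (s + 2/3)*(s + 1)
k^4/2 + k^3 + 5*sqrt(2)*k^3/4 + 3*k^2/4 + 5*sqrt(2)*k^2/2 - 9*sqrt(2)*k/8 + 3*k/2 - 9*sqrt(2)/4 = (k/2 + 1)*(k - sqrt(2)/2)*(k + 3*sqrt(2)/2)^2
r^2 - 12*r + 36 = (r - 6)^2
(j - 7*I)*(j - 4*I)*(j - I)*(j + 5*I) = j^4 - 7*I*j^3 + 21*j^2 - 167*I*j - 140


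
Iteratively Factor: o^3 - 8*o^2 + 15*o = (o)*(o^2 - 8*o + 15) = o*(o - 5)*(o - 3)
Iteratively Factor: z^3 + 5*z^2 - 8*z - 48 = (z + 4)*(z^2 + z - 12) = (z + 4)^2*(z - 3)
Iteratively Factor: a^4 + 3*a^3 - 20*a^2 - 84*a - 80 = (a + 2)*(a^3 + a^2 - 22*a - 40) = (a + 2)*(a + 4)*(a^2 - 3*a - 10) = (a + 2)^2*(a + 4)*(a - 5)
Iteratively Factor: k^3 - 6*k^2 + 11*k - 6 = (k - 3)*(k^2 - 3*k + 2) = (k - 3)*(k - 2)*(k - 1)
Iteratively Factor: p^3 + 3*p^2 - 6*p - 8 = (p - 2)*(p^2 + 5*p + 4) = (p - 2)*(p + 4)*(p + 1)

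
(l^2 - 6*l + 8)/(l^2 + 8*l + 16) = (l^2 - 6*l + 8)/(l^2 + 8*l + 16)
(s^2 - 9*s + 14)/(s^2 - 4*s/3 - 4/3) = 3*(s - 7)/(3*s + 2)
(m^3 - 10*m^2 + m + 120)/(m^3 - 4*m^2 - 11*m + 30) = (m - 8)/(m - 2)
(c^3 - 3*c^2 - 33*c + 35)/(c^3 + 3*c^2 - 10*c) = (c^2 - 8*c + 7)/(c*(c - 2))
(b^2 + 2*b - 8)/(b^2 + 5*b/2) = 2*(b^2 + 2*b - 8)/(b*(2*b + 5))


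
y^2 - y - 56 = (y - 8)*(y + 7)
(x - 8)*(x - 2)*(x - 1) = x^3 - 11*x^2 + 26*x - 16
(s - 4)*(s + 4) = s^2 - 16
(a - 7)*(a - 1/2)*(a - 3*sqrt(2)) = a^3 - 15*a^2/2 - 3*sqrt(2)*a^2 + 7*a/2 + 45*sqrt(2)*a/2 - 21*sqrt(2)/2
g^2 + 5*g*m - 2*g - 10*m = (g - 2)*(g + 5*m)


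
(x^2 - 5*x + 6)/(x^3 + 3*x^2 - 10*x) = (x - 3)/(x*(x + 5))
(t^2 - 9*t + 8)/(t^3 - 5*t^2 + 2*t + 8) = (t^2 - 9*t + 8)/(t^3 - 5*t^2 + 2*t + 8)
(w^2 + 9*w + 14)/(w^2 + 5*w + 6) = (w + 7)/(w + 3)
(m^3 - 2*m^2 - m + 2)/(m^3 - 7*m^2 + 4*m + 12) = (m - 1)/(m - 6)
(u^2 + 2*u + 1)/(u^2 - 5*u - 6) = (u + 1)/(u - 6)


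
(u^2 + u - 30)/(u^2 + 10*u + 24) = (u - 5)/(u + 4)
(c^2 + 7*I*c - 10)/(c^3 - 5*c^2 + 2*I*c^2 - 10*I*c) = (c + 5*I)/(c*(c - 5))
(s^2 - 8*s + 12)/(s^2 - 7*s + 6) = (s - 2)/(s - 1)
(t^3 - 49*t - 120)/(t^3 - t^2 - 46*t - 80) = (t + 3)/(t + 2)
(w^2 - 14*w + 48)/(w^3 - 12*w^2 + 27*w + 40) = (w - 6)/(w^2 - 4*w - 5)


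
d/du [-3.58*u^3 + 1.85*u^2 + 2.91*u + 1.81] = -10.74*u^2 + 3.7*u + 2.91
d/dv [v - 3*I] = 1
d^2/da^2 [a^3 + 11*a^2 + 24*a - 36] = 6*a + 22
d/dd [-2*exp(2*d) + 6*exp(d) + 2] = (6 - 4*exp(d))*exp(d)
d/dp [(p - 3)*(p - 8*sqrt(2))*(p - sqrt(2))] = 3*p^2 - 18*sqrt(2)*p - 6*p + 16 + 27*sqrt(2)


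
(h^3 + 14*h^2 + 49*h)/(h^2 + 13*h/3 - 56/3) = 3*h*(h + 7)/(3*h - 8)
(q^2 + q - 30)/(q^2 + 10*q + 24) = (q - 5)/(q + 4)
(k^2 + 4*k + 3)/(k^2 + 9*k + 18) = (k + 1)/(k + 6)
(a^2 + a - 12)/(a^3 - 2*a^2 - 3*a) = (a + 4)/(a*(a + 1))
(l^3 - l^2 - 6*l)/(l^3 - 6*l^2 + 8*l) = (l^2 - l - 6)/(l^2 - 6*l + 8)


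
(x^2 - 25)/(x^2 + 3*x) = (x^2 - 25)/(x*(x + 3))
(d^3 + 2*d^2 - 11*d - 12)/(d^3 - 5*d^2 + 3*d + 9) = (d + 4)/(d - 3)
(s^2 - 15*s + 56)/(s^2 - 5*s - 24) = (s - 7)/(s + 3)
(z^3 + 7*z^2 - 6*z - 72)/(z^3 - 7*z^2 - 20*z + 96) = (z + 6)/(z - 8)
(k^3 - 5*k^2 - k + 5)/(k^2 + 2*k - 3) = (k^2 - 4*k - 5)/(k + 3)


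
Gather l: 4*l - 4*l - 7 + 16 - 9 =0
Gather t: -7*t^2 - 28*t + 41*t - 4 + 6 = -7*t^2 + 13*t + 2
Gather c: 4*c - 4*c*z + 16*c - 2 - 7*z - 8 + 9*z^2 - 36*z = c*(20 - 4*z) + 9*z^2 - 43*z - 10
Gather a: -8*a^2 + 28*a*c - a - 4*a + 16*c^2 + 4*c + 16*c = -8*a^2 + a*(28*c - 5) + 16*c^2 + 20*c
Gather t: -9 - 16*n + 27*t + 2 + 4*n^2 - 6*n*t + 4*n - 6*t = 4*n^2 - 12*n + t*(21 - 6*n) - 7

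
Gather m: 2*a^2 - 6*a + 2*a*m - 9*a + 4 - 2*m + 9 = 2*a^2 - 15*a + m*(2*a - 2) + 13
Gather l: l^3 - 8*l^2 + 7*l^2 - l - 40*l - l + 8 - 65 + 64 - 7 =l^3 - l^2 - 42*l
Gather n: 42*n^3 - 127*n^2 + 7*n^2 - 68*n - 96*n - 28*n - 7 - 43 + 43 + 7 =42*n^3 - 120*n^2 - 192*n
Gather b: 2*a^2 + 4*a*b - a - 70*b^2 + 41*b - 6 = 2*a^2 - a - 70*b^2 + b*(4*a + 41) - 6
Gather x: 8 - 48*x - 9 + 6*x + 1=-42*x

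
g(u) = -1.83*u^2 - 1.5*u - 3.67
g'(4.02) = -16.21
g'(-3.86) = 12.63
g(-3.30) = -18.65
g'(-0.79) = 1.39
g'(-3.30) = 10.58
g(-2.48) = -11.21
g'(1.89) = -8.42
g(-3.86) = -25.15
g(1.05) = -7.26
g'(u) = -3.66*u - 1.5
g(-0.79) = -3.63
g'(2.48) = -10.58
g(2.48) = -18.65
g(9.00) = -165.40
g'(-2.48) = 7.58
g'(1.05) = -5.34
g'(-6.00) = 20.46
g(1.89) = -13.04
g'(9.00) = -34.44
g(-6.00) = -60.55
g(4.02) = -39.27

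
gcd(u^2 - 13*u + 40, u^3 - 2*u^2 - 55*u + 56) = u - 8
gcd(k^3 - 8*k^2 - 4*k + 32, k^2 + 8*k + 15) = 1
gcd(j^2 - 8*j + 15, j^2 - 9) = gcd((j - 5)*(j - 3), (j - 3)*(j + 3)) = j - 3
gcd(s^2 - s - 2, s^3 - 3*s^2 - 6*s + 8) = 1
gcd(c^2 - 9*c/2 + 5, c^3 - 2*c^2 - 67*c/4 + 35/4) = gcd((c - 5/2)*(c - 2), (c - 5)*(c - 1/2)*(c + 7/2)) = 1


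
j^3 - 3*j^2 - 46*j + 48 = (j - 8)*(j - 1)*(j + 6)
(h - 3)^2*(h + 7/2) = h^3 - 5*h^2/2 - 12*h + 63/2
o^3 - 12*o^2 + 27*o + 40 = (o - 8)*(o - 5)*(o + 1)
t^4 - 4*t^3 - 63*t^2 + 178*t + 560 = (t - 8)*(t - 5)*(t + 2)*(t + 7)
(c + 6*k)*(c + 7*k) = c^2 + 13*c*k + 42*k^2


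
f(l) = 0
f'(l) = 0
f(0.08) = 0.00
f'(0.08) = 0.00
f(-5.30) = 0.00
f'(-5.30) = 0.00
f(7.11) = 0.00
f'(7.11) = 0.00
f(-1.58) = 0.00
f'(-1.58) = 0.00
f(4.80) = 0.00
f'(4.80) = 0.00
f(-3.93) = 0.00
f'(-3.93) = 0.00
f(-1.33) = 0.00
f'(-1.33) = 0.00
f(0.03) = 0.00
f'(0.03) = 0.00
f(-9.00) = 0.00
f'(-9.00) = 0.00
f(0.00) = 0.00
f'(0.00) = 0.00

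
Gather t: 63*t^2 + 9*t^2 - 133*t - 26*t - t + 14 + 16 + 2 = 72*t^2 - 160*t + 32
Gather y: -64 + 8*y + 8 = 8*y - 56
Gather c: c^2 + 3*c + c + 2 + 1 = c^2 + 4*c + 3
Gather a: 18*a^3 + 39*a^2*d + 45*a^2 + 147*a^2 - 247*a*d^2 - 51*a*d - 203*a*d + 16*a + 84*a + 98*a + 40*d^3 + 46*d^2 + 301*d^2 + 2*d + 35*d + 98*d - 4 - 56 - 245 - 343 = 18*a^3 + a^2*(39*d + 192) + a*(-247*d^2 - 254*d + 198) + 40*d^3 + 347*d^2 + 135*d - 648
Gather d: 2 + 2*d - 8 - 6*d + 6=-4*d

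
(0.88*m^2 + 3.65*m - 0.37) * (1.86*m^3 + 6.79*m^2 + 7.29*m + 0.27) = 1.6368*m^5 + 12.7642*m^4 + 30.5105*m^3 + 24.3338*m^2 - 1.7118*m - 0.0999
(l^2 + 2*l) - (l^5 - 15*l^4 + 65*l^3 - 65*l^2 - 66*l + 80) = -l^5 + 15*l^4 - 65*l^3 + 66*l^2 + 68*l - 80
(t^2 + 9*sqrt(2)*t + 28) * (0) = 0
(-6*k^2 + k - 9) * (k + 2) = -6*k^3 - 11*k^2 - 7*k - 18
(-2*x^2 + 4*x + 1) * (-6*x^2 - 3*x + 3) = 12*x^4 - 18*x^3 - 24*x^2 + 9*x + 3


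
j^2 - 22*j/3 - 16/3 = (j - 8)*(j + 2/3)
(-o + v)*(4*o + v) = -4*o^2 + 3*o*v + v^2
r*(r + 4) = r^2 + 4*r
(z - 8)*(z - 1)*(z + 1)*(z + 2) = z^4 - 6*z^3 - 17*z^2 + 6*z + 16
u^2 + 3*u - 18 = (u - 3)*(u + 6)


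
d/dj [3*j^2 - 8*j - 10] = 6*j - 8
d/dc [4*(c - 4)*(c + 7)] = 8*c + 12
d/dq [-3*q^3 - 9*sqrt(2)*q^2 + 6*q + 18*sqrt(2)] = -9*q^2 - 18*sqrt(2)*q + 6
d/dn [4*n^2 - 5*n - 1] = 8*n - 5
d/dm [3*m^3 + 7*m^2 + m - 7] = 9*m^2 + 14*m + 1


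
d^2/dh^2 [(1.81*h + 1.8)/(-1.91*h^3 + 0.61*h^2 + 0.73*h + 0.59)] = (-39.618366*h^5 - 66.145974*h^4 + 27.160512*h^3 - 13.436508*h^2 - 13.071246*h + 0.936334)/(6.967871*h^9 - 6.676023*h^8 - 5.857206*h^7 - 1.58098*h^6 + 6.363072*h^5 + 3.301998*h^4 + 0.0292339999999995*h^3 - 1.580256*h^2 - 0.762339*h - 0.205379)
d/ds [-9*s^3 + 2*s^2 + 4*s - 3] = -27*s^2 + 4*s + 4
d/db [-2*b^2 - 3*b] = -4*b - 3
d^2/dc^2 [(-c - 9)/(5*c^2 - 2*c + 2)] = 2*(-4*(c + 9)*(5*c - 1)^2 + (15*c + 43)*(5*c^2 - 2*c + 2))/(5*c^2 - 2*c + 2)^3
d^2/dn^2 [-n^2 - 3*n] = -2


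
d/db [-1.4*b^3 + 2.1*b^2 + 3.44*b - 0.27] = -4.2*b^2 + 4.2*b + 3.44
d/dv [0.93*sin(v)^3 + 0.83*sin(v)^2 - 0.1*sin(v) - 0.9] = (2.79*sin(v)^2 + 1.66*sin(v) - 0.1)*cos(v)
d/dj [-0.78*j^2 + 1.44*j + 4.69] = 1.44 - 1.56*j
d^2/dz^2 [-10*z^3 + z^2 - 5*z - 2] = 2 - 60*z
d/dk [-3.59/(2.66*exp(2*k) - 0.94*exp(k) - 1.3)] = (19.0988*exp(k) - 3.3746)*exp(k)/(-2.66*exp(2*k) + 0.94*exp(k) + 1.3)^2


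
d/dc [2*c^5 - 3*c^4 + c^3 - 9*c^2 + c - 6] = 10*c^4 - 12*c^3 + 3*c^2 - 18*c + 1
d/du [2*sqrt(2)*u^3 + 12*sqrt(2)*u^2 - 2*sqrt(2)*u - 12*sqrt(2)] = sqrt(2)*(6*u^2 + 24*u - 2)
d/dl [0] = 0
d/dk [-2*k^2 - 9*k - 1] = -4*k - 9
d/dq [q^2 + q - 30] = 2*q + 1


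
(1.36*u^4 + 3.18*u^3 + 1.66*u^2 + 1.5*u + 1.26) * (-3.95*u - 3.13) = -5.372*u^5 - 16.8178*u^4 - 16.5104*u^3 - 11.1208*u^2 - 9.672*u - 3.9438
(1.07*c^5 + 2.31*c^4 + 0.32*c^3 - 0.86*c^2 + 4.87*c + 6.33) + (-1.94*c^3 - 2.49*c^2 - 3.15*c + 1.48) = 1.07*c^5 + 2.31*c^4 - 1.62*c^3 - 3.35*c^2 + 1.72*c + 7.81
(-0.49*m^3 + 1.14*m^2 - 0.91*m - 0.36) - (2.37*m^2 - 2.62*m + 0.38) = -0.49*m^3 - 1.23*m^2 + 1.71*m - 0.74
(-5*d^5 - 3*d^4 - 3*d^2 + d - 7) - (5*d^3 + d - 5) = -5*d^5 - 3*d^4 - 5*d^3 - 3*d^2 - 2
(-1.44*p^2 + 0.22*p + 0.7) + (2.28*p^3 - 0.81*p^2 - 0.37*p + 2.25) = 2.28*p^3 - 2.25*p^2 - 0.15*p + 2.95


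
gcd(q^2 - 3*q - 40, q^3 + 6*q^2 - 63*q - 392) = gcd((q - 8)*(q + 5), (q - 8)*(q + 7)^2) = q - 8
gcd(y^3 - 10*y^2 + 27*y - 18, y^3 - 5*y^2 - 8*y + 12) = y^2 - 7*y + 6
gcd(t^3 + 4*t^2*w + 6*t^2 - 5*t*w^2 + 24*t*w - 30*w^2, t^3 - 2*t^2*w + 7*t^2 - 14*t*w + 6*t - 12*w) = t + 6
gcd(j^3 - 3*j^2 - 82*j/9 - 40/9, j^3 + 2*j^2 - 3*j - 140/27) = j + 4/3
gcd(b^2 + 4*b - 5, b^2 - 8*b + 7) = b - 1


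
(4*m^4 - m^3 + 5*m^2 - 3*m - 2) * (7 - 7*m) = -28*m^5 + 35*m^4 - 42*m^3 + 56*m^2 - 7*m - 14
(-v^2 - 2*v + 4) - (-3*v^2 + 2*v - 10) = 2*v^2 - 4*v + 14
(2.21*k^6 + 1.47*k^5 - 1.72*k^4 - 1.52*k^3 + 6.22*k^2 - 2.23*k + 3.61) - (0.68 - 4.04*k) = 2.21*k^6 + 1.47*k^5 - 1.72*k^4 - 1.52*k^3 + 6.22*k^2 + 1.81*k + 2.93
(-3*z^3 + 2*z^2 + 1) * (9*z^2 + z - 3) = -27*z^5 + 15*z^4 + 11*z^3 + 3*z^2 + z - 3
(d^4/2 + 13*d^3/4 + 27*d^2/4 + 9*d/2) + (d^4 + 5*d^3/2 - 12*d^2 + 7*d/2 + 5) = 3*d^4/2 + 23*d^3/4 - 21*d^2/4 + 8*d + 5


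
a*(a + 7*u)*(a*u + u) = a^3*u + 7*a^2*u^2 + a^2*u + 7*a*u^2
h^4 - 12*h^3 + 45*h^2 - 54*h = h*(h - 6)*(h - 3)^2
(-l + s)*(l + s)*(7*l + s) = -7*l^3 - l^2*s + 7*l*s^2 + s^3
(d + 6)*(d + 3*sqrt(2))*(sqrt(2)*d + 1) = sqrt(2)*d^3 + 7*d^2 + 6*sqrt(2)*d^2 + 3*sqrt(2)*d + 42*d + 18*sqrt(2)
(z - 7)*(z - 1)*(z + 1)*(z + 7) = z^4 - 50*z^2 + 49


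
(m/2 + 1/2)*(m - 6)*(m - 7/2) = m^3/2 - 17*m^2/4 + 23*m/4 + 21/2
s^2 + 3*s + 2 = (s + 1)*(s + 2)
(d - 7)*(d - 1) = d^2 - 8*d + 7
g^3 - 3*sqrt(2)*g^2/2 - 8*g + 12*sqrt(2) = (g - 2*sqrt(2))*(g - 3*sqrt(2)/2)*(g + 2*sqrt(2))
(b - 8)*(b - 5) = b^2 - 13*b + 40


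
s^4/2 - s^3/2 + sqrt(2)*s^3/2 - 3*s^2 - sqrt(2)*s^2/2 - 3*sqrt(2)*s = s*(s/2 + sqrt(2)/2)*(s - 3)*(s + 2)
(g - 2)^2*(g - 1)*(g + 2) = g^4 - 3*g^3 - 2*g^2 + 12*g - 8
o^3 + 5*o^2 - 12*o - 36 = (o - 3)*(o + 2)*(o + 6)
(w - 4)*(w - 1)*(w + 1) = w^3 - 4*w^2 - w + 4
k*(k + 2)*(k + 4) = k^3 + 6*k^2 + 8*k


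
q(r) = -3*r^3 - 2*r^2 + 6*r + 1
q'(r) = -9*r^2 - 4*r + 6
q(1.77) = -11.28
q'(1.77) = -29.28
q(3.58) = -140.80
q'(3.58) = -123.67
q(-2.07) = 6.62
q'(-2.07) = -24.28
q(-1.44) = -2.83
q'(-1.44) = -6.90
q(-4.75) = 248.89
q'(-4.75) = -178.06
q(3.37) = -116.31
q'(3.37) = -109.69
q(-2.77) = 32.80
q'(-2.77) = -51.98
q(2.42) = -38.71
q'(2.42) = -56.39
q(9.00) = -2294.00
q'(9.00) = -759.00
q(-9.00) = 1972.00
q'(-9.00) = -687.00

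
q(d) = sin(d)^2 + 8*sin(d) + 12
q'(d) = 2*sin(d)*cos(d) + 8*cos(d)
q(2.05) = 19.89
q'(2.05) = -4.51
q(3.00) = 13.15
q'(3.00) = -8.20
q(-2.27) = 6.46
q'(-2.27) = -4.16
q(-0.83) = 6.64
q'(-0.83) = 4.40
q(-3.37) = 13.86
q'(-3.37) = -8.23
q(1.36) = 20.78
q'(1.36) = 2.08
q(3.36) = 10.31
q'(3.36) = -7.39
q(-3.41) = 14.19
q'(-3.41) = -8.22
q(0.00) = 12.00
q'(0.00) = 8.00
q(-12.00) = 16.58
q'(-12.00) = 7.66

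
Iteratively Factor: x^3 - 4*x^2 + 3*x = (x - 3)*(x^2 - x) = x*(x - 3)*(x - 1)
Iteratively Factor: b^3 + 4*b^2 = (b + 4)*(b^2) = b*(b + 4)*(b)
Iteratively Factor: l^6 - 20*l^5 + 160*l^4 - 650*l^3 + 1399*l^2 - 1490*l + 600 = (l - 2)*(l^5 - 18*l^4 + 124*l^3 - 402*l^2 + 595*l - 300) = (l - 2)*(l - 1)*(l^4 - 17*l^3 + 107*l^2 - 295*l + 300) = (l - 4)*(l - 2)*(l - 1)*(l^3 - 13*l^2 + 55*l - 75) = (l - 5)*(l - 4)*(l - 2)*(l - 1)*(l^2 - 8*l + 15) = (l - 5)*(l - 4)*(l - 3)*(l - 2)*(l - 1)*(l - 5)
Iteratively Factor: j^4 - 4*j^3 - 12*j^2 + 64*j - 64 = (j + 4)*(j^3 - 8*j^2 + 20*j - 16) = (j - 2)*(j + 4)*(j^2 - 6*j + 8) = (j - 4)*(j - 2)*(j + 4)*(j - 2)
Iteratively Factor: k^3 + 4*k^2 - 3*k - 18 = (k - 2)*(k^2 + 6*k + 9) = (k - 2)*(k + 3)*(k + 3)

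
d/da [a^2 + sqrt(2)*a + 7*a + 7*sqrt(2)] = 2*a + sqrt(2) + 7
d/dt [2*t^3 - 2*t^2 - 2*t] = 6*t^2 - 4*t - 2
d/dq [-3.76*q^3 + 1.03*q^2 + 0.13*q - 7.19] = -11.28*q^2 + 2.06*q + 0.13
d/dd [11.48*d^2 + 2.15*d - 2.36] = 22.96*d + 2.15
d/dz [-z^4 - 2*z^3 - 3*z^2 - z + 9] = -4*z^3 - 6*z^2 - 6*z - 1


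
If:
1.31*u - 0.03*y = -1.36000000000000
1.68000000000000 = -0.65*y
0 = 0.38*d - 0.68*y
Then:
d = -4.63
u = -1.10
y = -2.58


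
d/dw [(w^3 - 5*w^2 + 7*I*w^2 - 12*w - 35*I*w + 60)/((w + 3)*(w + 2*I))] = (w^4 + w^3*(6 + 4*I) + w^2*(-17 + 64*I) + w*(-204 - 60*I) + 30 - 192*I)/(w^4 + w^3*(6 + 4*I) + w^2*(5 + 24*I) + w*(-24 + 36*I) - 36)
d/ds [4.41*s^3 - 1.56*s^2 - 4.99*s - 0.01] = 13.23*s^2 - 3.12*s - 4.99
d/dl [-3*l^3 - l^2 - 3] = l*(-9*l - 2)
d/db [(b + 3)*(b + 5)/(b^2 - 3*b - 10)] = (-11*b^2 - 50*b - 35)/(b^4 - 6*b^3 - 11*b^2 + 60*b + 100)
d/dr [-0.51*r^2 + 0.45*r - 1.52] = 0.45 - 1.02*r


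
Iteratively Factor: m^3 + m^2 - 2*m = (m - 1)*(m^2 + 2*m) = m*(m - 1)*(m + 2)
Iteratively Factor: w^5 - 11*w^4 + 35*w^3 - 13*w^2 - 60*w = (w - 3)*(w^4 - 8*w^3 + 11*w^2 + 20*w) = (w - 4)*(w - 3)*(w^3 - 4*w^2 - 5*w) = (w - 5)*(w - 4)*(w - 3)*(w^2 + w) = (w - 5)*(w - 4)*(w - 3)*(w + 1)*(w)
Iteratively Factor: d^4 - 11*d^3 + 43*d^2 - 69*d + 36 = (d - 3)*(d^3 - 8*d^2 + 19*d - 12) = (d - 3)*(d - 1)*(d^2 - 7*d + 12) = (d - 3)^2*(d - 1)*(d - 4)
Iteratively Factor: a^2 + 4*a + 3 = (a + 1)*(a + 3)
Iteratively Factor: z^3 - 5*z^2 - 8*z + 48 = (z - 4)*(z^2 - z - 12) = (z - 4)^2*(z + 3)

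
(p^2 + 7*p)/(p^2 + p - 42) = p/(p - 6)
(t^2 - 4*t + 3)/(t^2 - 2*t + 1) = (t - 3)/(t - 1)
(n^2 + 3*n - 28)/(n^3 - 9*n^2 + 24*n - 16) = (n + 7)/(n^2 - 5*n + 4)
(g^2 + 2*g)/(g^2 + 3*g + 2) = g/(g + 1)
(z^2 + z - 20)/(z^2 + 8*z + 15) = (z - 4)/(z + 3)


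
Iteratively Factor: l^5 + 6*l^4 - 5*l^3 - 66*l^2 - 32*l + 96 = (l + 2)*(l^4 + 4*l^3 - 13*l^2 - 40*l + 48) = (l - 1)*(l + 2)*(l^3 + 5*l^2 - 8*l - 48) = (l - 3)*(l - 1)*(l + 2)*(l^2 + 8*l + 16) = (l - 3)*(l - 1)*(l + 2)*(l + 4)*(l + 4)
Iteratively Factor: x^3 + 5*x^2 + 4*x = (x)*(x^2 + 5*x + 4) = x*(x + 1)*(x + 4)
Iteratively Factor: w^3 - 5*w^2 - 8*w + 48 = (w - 4)*(w^2 - w - 12) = (w - 4)^2*(w + 3)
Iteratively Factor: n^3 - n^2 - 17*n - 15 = (n + 1)*(n^2 - 2*n - 15) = (n - 5)*(n + 1)*(n + 3)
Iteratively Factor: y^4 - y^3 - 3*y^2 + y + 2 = (y - 2)*(y^3 + y^2 - y - 1) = (y - 2)*(y + 1)*(y^2 - 1) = (y - 2)*(y + 1)^2*(y - 1)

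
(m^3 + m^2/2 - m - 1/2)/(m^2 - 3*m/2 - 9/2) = (-2*m^3 - m^2 + 2*m + 1)/(-2*m^2 + 3*m + 9)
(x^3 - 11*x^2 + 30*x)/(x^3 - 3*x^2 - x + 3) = x*(x^2 - 11*x + 30)/(x^3 - 3*x^2 - x + 3)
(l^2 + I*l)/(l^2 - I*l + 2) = l/(l - 2*I)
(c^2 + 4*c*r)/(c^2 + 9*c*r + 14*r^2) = c*(c + 4*r)/(c^2 + 9*c*r + 14*r^2)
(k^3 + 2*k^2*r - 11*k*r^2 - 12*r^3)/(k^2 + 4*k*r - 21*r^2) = (k^2 + 5*k*r + 4*r^2)/(k + 7*r)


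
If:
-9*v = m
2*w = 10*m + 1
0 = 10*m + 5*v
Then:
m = 0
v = 0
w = 1/2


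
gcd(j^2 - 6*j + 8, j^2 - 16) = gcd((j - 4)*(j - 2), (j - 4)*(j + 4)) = j - 4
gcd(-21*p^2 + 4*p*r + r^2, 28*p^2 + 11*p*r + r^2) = 7*p + r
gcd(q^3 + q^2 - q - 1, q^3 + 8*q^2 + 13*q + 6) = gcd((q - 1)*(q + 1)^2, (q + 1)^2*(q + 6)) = q^2 + 2*q + 1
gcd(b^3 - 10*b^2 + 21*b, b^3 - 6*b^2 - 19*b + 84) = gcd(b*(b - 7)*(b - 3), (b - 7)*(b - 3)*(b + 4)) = b^2 - 10*b + 21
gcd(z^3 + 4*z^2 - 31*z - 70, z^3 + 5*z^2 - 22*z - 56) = z^2 + 9*z + 14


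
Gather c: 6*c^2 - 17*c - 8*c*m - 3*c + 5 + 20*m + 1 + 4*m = 6*c^2 + c*(-8*m - 20) + 24*m + 6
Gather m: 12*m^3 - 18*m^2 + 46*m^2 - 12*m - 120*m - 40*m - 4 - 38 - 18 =12*m^3 + 28*m^2 - 172*m - 60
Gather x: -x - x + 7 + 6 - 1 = 12 - 2*x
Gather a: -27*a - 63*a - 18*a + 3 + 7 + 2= 12 - 108*a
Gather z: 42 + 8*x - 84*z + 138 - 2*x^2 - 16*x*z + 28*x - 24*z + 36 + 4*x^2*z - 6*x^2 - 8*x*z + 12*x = -8*x^2 + 48*x + z*(4*x^2 - 24*x - 108) + 216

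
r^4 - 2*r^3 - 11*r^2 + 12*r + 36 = (r - 3)^2*(r + 2)^2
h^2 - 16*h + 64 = (h - 8)^2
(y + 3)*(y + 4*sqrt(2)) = y^2 + 3*y + 4*sqrt(2)*y + 12*sqrt(2)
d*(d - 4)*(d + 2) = d^3 - 2*d^2 - 8*d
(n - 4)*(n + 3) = n^2 - n - 12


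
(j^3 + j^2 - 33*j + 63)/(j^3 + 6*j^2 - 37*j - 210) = (j^2 - 6*j + 9)/(j^2 - j - 30)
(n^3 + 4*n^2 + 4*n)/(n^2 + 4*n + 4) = n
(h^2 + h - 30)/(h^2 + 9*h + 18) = (h - 5)/(h + 3)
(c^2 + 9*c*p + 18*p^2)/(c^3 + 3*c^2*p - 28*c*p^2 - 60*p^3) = (-c - 3*p)/(-c^2 + 3*c*p + 10*p^2)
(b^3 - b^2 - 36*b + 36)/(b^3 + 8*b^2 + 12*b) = (b^2 - 7*b + 6)/(b*(b + 2))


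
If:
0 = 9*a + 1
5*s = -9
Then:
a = -1/9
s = -9/5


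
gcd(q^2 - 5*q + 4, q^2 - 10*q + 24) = q - 4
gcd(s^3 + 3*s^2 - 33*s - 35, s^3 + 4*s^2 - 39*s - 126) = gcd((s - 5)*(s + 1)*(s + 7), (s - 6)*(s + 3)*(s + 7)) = s + 7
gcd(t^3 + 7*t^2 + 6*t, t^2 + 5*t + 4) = t + 1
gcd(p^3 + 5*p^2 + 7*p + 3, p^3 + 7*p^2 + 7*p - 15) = p + 3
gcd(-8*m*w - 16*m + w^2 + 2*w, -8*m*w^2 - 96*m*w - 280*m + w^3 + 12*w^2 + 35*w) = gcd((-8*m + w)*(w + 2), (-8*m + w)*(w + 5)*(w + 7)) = -8*m + w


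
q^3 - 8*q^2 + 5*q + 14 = (q - 7)*(q - 2)*(q + 1)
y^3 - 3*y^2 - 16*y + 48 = (y - 4)*(y - 3)*(y + 4)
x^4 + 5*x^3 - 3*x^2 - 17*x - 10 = (x - 2)*(x + 1)^2*(x + 5)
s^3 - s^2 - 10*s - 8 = (s - 4)*(s + 1)*(s + 2)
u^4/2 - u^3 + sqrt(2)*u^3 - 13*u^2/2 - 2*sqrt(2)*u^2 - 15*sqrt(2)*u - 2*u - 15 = (u/2 + sqrt(2)/2)*(u - 5)*(u + 3)*(u + sqrt(2))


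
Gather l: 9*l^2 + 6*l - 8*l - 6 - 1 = 9*l^2 - 2*l - 7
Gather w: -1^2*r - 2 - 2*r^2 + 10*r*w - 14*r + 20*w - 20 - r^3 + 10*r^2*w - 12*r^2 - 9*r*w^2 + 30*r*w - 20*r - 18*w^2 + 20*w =-r^3 - 14*r^2 - 35*r + w^2*(-9*r - 18) + w*(10*r^2 + 40*r + 40) - 22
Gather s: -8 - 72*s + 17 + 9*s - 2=7 - 63*s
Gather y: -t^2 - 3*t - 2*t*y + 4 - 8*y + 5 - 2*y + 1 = -t^2 - 3*t + y*(-2*t - 10) + 10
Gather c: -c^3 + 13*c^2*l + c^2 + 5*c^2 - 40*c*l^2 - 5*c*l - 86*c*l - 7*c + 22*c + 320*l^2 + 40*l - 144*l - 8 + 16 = -c^3 + c^2*(13*l + 6) + c*(-40*l^2 - 91*l + 15) + 320*l^2 - 104*l + 8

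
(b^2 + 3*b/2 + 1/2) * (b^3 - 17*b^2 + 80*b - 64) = b^5 - 31*b^4/2 + 55*b^3 + 95*b^2/2 - 56*b - 32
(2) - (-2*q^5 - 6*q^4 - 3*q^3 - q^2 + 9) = 2*q^5 + 6*q^4 + 3*q^3 + q^2 - 7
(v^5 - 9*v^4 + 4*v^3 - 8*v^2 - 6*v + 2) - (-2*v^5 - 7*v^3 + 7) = 3*v^5 - 9*v^4 + 11*v^3 - 8*v^2 - 6*v - 5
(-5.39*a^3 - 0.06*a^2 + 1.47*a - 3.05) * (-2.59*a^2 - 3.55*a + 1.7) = 13.9601*a^5 + 19.2899*a^4 - 12.7573*a^3 + 2.579*a^2 + 13.3265*a - 5.185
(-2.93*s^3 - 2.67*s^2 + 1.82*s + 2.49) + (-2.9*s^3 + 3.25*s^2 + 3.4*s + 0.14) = -5.83*s^3 + 0.58*s^2 + 5.22*s + 2.63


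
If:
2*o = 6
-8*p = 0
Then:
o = 3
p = 0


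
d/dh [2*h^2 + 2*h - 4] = 4*h + 2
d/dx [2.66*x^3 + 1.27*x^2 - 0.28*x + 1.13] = 7.98*x^2 + 2.54*x - 0.28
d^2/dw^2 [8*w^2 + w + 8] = 16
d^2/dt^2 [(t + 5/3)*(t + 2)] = 2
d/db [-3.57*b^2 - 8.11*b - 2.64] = -7.14*b - 8.11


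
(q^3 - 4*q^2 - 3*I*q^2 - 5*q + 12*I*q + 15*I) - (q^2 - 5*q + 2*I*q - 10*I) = q^3 - 5*q^2 - 3*I*q^2 + 10*I*q + 25*I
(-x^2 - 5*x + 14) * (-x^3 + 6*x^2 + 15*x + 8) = x^5 - x^4 - 59*x^3 + x^2 + 170*x + 112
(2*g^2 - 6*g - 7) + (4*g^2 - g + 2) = 6*g^2 - 7*g - 5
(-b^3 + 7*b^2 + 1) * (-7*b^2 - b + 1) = 7*b^5 - 48*b^4 - 8*b^3 - b + 1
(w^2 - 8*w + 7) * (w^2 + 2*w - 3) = w^4 - 6*w^3 - 12*w^2 + 38*w - 21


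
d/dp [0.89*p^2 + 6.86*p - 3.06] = 1.78*p + 6.86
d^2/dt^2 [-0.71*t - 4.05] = 0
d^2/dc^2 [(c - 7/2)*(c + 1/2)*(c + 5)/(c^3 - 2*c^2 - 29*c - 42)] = (16*c^6 + 147*c^5 + 1896*c^4 + 3265*c^3 - 1659*c^2 + 27552*c + 69223)/(2*(c^9 - 6*c^8 - 75*c^7 + 214*c^6 + 2679*c^5 + 1758*c^4 - 33713*c^3 - 116550*c^2 - 153468*c - 74088))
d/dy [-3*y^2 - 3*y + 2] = -6*y - 3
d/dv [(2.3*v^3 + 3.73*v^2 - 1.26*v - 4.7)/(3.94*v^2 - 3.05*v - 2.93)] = (9.062*v^4 - 14.03*v^3 - 26.6291*v^2 + 15.1782*v - 10.6432)/(15.5236*v^4 - 24.034*v^3 - 13.7859*v^2 + 17.873*v + 8.5849)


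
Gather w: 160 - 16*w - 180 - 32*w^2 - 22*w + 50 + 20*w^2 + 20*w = -12*w^2 - 18*w + 30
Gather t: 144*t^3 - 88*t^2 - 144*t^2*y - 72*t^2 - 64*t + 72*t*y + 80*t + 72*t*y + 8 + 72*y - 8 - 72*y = 144*t^3 + t^2*(-144*y - 160) + t*(144*y + 16)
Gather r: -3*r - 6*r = -9*r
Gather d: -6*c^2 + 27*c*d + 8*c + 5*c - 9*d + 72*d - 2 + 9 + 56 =-6*c^2 + 13*c + d*(27*c + 63) + 63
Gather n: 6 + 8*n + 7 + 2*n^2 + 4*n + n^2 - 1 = 3*n^2 + 12*n + 12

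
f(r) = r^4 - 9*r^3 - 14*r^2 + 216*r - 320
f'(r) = 4*r^3 - 27*r^2 - 28*r + 216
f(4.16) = -12.16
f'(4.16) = -79.77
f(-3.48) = -715.27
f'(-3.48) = -182.12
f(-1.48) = -636.37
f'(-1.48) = 185.33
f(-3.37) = -733.48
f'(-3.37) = -149.37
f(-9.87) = 14327.84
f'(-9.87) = -5983.92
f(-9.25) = 10928.14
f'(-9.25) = -5001.00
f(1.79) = -19.57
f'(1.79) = 102.31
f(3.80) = 13.31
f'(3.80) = -60.79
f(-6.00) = 1120.00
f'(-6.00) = -1452.00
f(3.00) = 40.00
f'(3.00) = -3.00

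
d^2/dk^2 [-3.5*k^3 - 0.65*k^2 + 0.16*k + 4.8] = -21.0*k - 1.3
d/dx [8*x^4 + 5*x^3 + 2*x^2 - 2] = x*(32*x^2 + 15*x + 4)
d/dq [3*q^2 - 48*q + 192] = 6*q - 48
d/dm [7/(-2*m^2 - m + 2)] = 7*(4*m + 1)/(2*m^2 + m - 2)^2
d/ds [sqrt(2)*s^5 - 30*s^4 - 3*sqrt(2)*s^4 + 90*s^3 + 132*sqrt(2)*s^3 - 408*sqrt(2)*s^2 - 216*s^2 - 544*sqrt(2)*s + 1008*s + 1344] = 5*sqrt(2)*s^4 - 120*s^3 - 12*sqrt(2)*s^3 + 270*s^2 + 396*sqrt(2)*s^2 - 816*sqrt(2)*s - 432*s - 544*sqrt(2) + 1008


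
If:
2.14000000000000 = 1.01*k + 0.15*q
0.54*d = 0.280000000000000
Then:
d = 0.52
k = 2.11881188118812 - 0.148514851485149*q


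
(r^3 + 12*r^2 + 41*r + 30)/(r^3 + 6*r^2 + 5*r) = (r + 6)/r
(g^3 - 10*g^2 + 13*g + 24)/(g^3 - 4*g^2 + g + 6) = (g - 8)/(g - 2)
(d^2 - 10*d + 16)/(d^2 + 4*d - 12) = (d - 8)/(d + 6)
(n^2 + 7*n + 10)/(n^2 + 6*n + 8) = (n + 5)/(n + 4)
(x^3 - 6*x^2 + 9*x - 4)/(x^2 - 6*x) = (x^3 - 6*x^2 + 9*x - 4)/(x*(x - 6))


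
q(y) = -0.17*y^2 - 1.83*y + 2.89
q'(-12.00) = 2.25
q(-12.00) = 0.37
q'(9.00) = -4.89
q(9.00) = -27.35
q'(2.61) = -2.72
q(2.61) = -3.04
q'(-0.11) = -1.79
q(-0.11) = 3.09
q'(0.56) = -2.02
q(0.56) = 1.81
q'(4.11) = -3.23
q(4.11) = -7.50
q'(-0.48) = -1.67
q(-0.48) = 3.73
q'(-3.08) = -0.78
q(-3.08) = 6.91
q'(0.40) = -1.97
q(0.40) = 2.13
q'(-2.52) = -0.97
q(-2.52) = 6.42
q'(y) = -0.34*y - 1.83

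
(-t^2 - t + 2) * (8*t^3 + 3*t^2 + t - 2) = -8*t^5 - 11*t^4 + 12*t^3 + 7*t^2 + 4*t - 4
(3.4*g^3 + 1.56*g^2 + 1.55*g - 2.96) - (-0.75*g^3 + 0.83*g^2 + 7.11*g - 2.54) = 4.15*g^3 + 0.73*g^2 - 5.56*g - 0.42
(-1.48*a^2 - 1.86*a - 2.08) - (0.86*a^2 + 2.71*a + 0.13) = -2.34*a^2 - 4.57*a - 2.21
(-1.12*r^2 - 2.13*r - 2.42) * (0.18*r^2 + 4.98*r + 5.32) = -0.2016*r^4 - 5.961*r^3 - 17.0014*r^2 - 23.3832*r - 12.8744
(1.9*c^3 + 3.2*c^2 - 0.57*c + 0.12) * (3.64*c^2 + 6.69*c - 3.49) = 6.916*c^5 + 24.359*c^4 + 12.7022*c^3 - 14.5445*c^2 + 2.7921*c - 0.4188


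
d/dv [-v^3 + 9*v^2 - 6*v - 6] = -3*v^2 + 18*v - 6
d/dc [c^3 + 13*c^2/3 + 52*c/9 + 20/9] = 3*c^2 + 26*c/3 + 52/9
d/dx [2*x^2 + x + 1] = 4*x + 1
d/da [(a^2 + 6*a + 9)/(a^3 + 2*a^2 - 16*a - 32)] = (-a^4 - 12*a^3 - 55*a^2 - 100*a - 48)/(a^6 + 4*a^5 - 28*a^4 - 128*a^3 + 128*a^2 + 1024*a + 1024)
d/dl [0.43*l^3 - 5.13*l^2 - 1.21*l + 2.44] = 1.29*l^2 - 10.26*l - 1.21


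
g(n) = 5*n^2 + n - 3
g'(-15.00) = -149.00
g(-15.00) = 1107.00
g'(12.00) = 121.00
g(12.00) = 729.00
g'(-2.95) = -28.50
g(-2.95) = 37.56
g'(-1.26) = -11.60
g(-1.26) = 3.68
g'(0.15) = 2.50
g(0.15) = -2.74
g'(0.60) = 7.00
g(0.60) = -0.60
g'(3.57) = 36.70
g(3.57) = 64.29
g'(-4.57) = -44.70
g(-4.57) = 96.85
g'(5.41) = 55.10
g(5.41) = 148.75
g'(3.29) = 33.90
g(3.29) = 54.41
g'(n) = 10*n + 1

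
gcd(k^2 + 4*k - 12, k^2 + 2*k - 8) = k - 2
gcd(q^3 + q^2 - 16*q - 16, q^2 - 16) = q^2 - 16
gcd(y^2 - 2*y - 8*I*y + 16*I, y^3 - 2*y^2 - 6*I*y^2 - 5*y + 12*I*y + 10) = y - 2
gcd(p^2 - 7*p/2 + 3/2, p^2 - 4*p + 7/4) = p - 1/2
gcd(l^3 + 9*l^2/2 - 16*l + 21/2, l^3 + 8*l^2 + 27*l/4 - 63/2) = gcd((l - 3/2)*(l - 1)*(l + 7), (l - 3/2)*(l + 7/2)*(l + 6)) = l - 3/2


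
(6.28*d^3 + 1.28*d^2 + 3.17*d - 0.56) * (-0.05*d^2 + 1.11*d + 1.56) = -0.314*d^5 + 6.9068*d^4 + 11.0591*d^3 + 5.5435*d^2 + 4.3236*d - 0.8736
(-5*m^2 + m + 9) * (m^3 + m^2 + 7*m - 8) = -5*m^5 - 4*m^4 - 25*m^3 + 56*m^2 + 55*m - 72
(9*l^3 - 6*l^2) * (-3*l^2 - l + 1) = -27*l^5 + 9*l^4 + 15*l^3 - 6*l^2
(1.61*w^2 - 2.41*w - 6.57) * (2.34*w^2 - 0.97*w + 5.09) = 3.7674*w^4 - 7.2011*w^3 - 4.8412*w^2 - 5.894*w - 33.4413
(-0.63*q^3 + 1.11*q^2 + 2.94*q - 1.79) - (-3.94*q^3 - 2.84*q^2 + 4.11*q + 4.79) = 3.31*q^3 + 3.95*q^2 - 1.17*q - 6.58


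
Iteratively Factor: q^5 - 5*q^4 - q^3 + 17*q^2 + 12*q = (q)*(q^4 - 5*q^3 - q^2 + 17*q + 12) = q*(q + 1)*(q^3 - 6*q^2 + 5*q + 12) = q*(q - 3)*(q + 1)*(q^2 - 3*q - 4) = q*(q - 3)*(q + 1)^2*(q - 4)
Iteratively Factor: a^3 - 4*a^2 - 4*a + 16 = (a + 2)*(a^2 - 6*a + 8) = (a - 2)*(a + 2)*(a - 4)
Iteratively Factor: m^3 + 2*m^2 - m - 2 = (m + 1)*(m^2 + m - 2) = (m + 1)*(m + 2)*(m - 1)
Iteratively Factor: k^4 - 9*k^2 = (k - 3)*(k^3 + 3*k^2) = k*(k - 3)*(k^2 + 3*k) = k^2*(k - 3)*(k + 3)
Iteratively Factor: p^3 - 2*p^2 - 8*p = (p + 2)*(p^2 - 4*p) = p*(p + 2)*(p - 4)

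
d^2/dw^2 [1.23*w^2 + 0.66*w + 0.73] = 2.46000000000000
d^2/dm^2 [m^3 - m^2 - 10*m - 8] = 6*m - 2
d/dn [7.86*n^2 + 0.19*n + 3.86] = 15.72*n + 0.19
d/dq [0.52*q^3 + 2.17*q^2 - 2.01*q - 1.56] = 1.56*q^2 + 4.34*q - 2.01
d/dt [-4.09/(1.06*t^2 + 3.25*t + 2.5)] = (8.6708*t + 13.2925)/(1.06*t^2 + 3.25*t + 2.5)^2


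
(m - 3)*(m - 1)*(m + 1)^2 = m^4 - 2*m^3 - 4*m^2 + 2*m + 3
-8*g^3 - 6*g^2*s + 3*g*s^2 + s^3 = (-2*g + s)*(g + s)*(4*g + s)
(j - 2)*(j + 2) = j^2 - 4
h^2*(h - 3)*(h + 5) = h^4 + 2*h^3 - 15*h^2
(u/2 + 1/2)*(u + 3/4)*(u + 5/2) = u^3/2 + 17*u^2/8 + 41*u/16 + 15/16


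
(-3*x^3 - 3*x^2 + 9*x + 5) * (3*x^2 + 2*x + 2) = -9*x^5 - 15*x^4 + 15*x^3 + 27*x^2 + 28*x + 10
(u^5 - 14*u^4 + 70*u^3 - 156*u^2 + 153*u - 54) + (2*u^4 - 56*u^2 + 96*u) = u^5 - 12*u^4 + 70*u^3 - 212*u^2 + 249*u - 54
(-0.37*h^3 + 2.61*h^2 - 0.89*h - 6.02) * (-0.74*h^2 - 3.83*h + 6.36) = 0.2738*h^5 - 0.5143*h^4 - 11.6909*h^3 + 24.4631*h^2 + 17.3962*h - 38.2872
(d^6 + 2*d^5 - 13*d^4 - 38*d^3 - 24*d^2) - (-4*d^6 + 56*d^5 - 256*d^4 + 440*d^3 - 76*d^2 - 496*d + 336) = 5*d^6 - 54*d^5 + 243*d^4 - 478*d^3 + 52*d^2 + 496*d - 336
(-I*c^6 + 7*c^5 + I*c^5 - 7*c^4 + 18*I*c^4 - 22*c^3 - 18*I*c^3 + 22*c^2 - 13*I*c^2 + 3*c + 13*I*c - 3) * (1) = -I*c^6 + 7*c^5 + I*c^5 - 7*c^4 + 18*I*c^4 - 22*c^3 - 18*I*c^3 + 22*c^2 - 13*I*c^2 + 3*c + 13*I*c - 3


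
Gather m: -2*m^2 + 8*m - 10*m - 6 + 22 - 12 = -2*m^2 - 2*m + 4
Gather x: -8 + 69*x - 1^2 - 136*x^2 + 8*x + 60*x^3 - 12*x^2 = 60*x^3 - 148*x^2 + 77*x - 9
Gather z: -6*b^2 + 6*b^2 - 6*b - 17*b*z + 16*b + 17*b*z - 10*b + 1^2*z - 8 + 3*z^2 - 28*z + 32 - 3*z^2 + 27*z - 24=0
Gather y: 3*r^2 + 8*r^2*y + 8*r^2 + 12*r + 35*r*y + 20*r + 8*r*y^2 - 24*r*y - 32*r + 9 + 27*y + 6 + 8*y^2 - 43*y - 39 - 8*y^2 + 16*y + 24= 11*r^2 + 8*r*y^2 + y*(8*r^2 + 11*r)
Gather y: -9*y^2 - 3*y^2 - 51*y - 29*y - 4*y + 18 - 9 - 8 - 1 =-12*y^2 - 84*y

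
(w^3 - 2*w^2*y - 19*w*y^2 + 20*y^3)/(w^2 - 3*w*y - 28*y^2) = (-w^2 + 6*w*y - 5*y^2)/(-w + 7*y)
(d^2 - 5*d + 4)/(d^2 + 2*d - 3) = (d - 4)/(d + 3)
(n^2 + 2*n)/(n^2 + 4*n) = (n + 2)/(n + 4)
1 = 1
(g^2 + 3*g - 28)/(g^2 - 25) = (g^2 + 3*g - 28)/(g^2 - 25)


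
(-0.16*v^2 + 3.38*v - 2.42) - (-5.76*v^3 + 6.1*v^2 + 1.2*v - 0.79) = 5.76*v^3 - 6.26*v^2 + 2.18*v - 1.63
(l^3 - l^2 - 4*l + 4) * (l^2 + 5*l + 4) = l^5 + 4*l^4 - 5*l^3 - 20*l^2 + 4*l + 16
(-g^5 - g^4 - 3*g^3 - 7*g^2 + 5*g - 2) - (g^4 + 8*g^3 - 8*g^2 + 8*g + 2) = -g^5 - 2*g^4 - 11*g^3 + g^2 - 3*g - 4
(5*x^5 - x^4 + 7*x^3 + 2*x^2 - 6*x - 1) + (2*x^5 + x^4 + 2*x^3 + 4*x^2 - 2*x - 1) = 7*x^5 + 9*x^3 + 6*x^2 - 8*x - 2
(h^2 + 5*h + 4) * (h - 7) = h^3 - 2*h^2 - 31*h - 28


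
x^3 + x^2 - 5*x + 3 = (x - 1)^2*(x + 3)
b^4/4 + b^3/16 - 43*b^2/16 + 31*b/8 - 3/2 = (b/4 + 1)*(b - 2)*(b - 1)*(b - 3/4)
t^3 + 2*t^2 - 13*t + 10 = (t - 2)*(t - 1)*(t + 5)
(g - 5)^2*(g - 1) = g^3 - 11*g^2 + 35*g - 25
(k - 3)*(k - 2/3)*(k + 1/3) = k^3 - 10*k^2/3 + 7*k/9 + 2/3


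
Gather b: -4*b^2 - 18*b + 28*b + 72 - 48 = -4*b^2 + 10*b + 24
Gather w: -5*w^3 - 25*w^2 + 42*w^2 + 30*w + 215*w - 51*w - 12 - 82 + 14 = -5*w^3 + 17*w^2 + 194*w - 80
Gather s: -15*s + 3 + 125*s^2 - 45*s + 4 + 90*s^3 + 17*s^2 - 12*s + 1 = 90*s^3 + 142*s^2 - 72*s + 8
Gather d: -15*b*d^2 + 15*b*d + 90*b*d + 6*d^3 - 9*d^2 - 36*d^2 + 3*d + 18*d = 6*d^3 + d^2*(-15*b - 45) + d*(105*b + 21)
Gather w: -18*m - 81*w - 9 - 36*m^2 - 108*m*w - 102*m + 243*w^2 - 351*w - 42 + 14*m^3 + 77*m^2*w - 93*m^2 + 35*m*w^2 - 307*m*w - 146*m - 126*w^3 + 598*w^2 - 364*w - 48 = 14*m^3 - 129*m^2 - 266*m - 126*w^3 + w^2*(35*m + 841) + w*(77*m^2 - 415*m - 796) - 99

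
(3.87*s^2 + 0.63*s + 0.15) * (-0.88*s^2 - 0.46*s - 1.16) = -3.4056*s^4 - 2.3346*s^3 - 4.911*s^2 - 0.7998*s - 0.174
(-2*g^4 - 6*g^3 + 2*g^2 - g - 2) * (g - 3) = -2*g^5 + 20*g^3 - 7*g^2 + g + 6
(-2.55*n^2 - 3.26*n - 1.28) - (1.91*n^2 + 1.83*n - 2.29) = -4.46*n^2 - 5.09*n + 1.01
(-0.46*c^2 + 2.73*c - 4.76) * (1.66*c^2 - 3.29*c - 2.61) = -0.7636*c^4 + 6.0452*c^3 - 15.6827*c^2 + 8.5351*c + 12.4236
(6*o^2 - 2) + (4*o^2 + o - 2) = 10*o^2 + o - 4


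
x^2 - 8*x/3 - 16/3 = (x - 4)*(x + 4/3)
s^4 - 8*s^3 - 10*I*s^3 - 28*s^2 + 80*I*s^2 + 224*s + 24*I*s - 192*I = (s - 8)*(s - 6*I)*(s - 2*I)^2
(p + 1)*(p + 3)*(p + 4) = p^3 + 8*p^2 + 19*p + 12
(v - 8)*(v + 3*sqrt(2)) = v^2 - 8*v + 3*sqrt(2)*v - 24*sqrt(2)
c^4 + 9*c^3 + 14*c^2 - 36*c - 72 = (c - 2)*(c + 2)*(c + 3)*(c + 6)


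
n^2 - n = n*(n - 1)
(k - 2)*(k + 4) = k^2 + 2*k - 8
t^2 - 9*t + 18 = (t - 6)*(t - 3)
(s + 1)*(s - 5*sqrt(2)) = s^2 - 5*sqrt(2)*s + s - 5*sqrt(2)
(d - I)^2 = d^2 - 2*I*d - 1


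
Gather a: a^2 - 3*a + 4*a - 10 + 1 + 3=a^2 + a - 6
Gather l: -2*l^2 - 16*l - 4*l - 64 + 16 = -2*l^2 - 20*l - 48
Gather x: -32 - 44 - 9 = -85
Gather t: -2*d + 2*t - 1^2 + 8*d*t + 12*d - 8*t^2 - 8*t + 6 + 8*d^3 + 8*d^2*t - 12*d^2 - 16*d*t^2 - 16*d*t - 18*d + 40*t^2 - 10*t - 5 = 8*d^3 - 12*d^2 - 8*d + t^2*(32 - 16*d) + t*(8*d^2 - 8*d - 16)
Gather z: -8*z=-8*z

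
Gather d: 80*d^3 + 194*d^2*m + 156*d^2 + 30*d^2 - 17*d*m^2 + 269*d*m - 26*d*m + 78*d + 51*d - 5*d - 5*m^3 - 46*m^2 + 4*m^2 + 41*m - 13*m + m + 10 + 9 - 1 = 80*d^3 + d^2*(194*m + 186) + d*(-17*m^2 + 243*m + 124) - 5*m^3 - 42*m^2 + 29*m + 18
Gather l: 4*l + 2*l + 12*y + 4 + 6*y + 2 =6*l + 18*y + 6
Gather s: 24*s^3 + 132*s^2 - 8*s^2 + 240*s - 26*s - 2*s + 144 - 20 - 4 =24*s^3 + 124*s^2 + 212*s + 120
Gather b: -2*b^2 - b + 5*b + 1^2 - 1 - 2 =-2*b^2 + 4*b - 2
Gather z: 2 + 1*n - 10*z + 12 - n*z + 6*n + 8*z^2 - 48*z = 7*n + 8*z^2 + z*(-n - 58) + 14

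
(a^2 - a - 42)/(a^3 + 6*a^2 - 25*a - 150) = (a - 7)/(a^2 - 25)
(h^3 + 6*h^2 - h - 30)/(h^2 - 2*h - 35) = (h^2 + h - 6)/(h - 7)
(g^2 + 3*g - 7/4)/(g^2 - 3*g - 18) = (-g^2 - 3*g + 7/4)/(-g^2 + 3*g + 18)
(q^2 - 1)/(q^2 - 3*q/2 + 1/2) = 2*(q + 1)/(2*q - 1)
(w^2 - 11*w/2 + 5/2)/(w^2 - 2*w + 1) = (2*w^2 - 11*w + 5)/(2*(w^2 - 2*w + 1))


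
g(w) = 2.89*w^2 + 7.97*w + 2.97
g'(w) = 5.78*w + 7.97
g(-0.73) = -1.31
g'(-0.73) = 3.75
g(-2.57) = 1.58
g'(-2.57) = -6.88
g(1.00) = 13.83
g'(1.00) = 13.75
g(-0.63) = -0.90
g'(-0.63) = 4.33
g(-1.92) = -1.68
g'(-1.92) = -3.13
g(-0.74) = -1.35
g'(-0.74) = 3.69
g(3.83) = 75.89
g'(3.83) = 30.11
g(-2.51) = 1.17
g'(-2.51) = -6.54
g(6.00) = 154.83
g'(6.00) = 42.65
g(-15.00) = 533.67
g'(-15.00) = -78.73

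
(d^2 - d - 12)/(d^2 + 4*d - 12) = (d^2 - d - 12)/(d^2 + 4*d - 12)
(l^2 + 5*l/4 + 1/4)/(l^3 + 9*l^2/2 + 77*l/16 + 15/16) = 4*(l + 1)/(4*l^2 + 17*l + 15)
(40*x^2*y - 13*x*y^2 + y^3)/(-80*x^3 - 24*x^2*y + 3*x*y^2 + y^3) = y*(-8*x + y)/(16*x^2 + 8*x*y + y^2)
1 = 1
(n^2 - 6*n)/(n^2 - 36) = n/(n + 6)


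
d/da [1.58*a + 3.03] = 1.58000000000000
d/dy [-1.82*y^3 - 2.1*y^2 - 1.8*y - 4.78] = -5.46*y^2 - 4.2*y - 1.8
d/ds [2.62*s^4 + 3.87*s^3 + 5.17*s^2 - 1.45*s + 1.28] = 10.48*s^3 + 11.61*s^2 + 10.34*s - 1.45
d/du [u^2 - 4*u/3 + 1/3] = 2*u - 4/3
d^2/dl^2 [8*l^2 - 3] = 16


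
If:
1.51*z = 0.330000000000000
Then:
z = 0.22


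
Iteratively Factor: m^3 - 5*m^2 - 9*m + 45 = (m - 5)*(m^2 - 9) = (m - 5)*(m - 3)*(m + 3)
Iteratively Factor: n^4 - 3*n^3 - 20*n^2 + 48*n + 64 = (n - 4)*(n^3 + n^2 - 16*n - 16) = (n - 4)*(n + 4)*(n^2 - 3*n - 4) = (n - 4)^2*(n + 4)*(n + 1)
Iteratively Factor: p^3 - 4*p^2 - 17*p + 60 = (p + 4)*(p^2 - 8*p + 15) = (p - 5)*(p + 4)*(p - 3)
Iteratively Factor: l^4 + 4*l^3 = (l)*(l^3 + 4*l^2) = l^2*(l^2 + 4*l) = l^2*(l + 4)*(l)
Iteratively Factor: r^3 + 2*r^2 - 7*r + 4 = (r + 4)*(r^2 - 2*r + 1) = (r - 1)*(r + 4)*(r - 1)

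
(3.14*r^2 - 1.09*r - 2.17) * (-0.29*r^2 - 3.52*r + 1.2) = -0.9106*r^4 - 10.7367*r^3 + 8.2341*r^2 + 6.3304*r - 2.604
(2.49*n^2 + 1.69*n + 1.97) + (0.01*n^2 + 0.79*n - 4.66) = 2.5*n^2 + 2.48*n - 2.69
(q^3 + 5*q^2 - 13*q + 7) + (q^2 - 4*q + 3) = q^3 + 6*q^2 - 17*q + 10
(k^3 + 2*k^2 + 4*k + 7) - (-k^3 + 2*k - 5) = 2*k^3 + 2*k^2 + 2*k + 12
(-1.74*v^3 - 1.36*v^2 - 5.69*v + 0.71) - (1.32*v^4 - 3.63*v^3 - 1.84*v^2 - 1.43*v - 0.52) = -1.32*v^4 + 1.89*v^3 + 0.48*v^2 - 4.26*v + 1.23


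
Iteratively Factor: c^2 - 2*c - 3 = (c - 3)*(c + 1)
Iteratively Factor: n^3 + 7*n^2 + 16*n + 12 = (n + 2)*(n^2 + 5*n + 6) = (n + 2)^2*(n + 3)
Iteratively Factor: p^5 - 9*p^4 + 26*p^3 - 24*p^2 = (p - 2)*(p^4 - 7*p^3 + 12*p^2) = p*(p - 2)*(p^3 - 7*p^2 + 12*p) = p^2*(p - 2)*(p^2 - 7*p + 12) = p^2*(p - 4)*(p - 2)*(p - 3)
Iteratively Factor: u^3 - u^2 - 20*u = (u - 5)*(u^2 + 4*u) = (u - 5)*(u + 4)*(u)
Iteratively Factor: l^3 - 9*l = (l)*(l^2 - 9) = l*(l - 3)*(l + 3)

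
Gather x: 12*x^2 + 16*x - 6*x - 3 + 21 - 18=12*x^2 + 10*x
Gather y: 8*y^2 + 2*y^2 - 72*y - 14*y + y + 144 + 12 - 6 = 10*y^2 - 85*y + 150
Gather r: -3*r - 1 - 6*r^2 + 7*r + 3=-6*r^2 + 4*r + 2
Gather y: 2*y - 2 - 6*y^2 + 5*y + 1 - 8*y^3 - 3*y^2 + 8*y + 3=-8*y^3 - 9*y^2 + 15*y + 2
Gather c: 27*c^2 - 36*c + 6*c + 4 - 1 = 27*c^2 - 30*c + 3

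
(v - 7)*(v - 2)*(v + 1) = v^3 - 8*v^2 + 5*v + 14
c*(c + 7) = c^2 + 7*c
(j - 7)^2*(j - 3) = j^3 - 17*j^2 + 91*j - 147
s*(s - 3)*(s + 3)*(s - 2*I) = s^4 - 2*I*s^3 - 9*s^2 + 18*I*s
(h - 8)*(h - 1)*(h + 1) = h^3 - 8*h^2 - h + 8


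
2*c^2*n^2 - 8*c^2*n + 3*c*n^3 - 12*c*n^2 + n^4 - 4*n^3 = n*(c + n)*(2*c + n)*(n - 4)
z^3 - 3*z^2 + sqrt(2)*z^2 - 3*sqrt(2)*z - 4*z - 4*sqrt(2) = (z - 4)*(z + 1)*(z + sqrt(2))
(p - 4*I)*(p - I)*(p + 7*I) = p^3 + 2*I*p^2 + 31*p - 28*I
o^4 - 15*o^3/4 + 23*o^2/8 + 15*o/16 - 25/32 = (o - 5/2)*(o - 5/4)*(o - 1/2)*(o + 1/2)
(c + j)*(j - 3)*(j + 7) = c*j^2 + 4*c*j - 21*c + j^3 + 4*j^2 - 21*j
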